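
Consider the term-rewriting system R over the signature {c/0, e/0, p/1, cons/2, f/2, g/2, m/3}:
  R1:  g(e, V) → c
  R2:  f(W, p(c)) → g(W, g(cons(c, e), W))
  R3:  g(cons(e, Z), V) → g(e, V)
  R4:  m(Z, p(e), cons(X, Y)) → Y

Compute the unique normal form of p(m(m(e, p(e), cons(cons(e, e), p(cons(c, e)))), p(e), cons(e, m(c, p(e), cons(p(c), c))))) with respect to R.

1. p(m(m(e, p(e), cons(cons(e, e), p(cons(c, e)))), p(e), cons(e, m(c, p(e), cons(p(c), c)))))  →  p(m(c, p(e), cons(p(c), c)))   [R4 at 1]
2. p(m(c, p(e), cons(p(c), c)))  →  p(c)   [R4 at 1]

p(c)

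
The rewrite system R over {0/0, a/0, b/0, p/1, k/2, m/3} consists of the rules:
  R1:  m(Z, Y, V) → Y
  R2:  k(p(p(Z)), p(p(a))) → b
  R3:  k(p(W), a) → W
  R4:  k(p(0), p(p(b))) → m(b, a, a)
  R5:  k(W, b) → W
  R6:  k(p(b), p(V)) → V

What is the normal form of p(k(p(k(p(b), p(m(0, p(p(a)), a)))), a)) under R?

p(p(p(a)))

1. p(k(p(k(p(b), p(m(0, p(p(a)), a)))), a))  →  p(k(p(b), p(m(0, p(p(a)), a))))   [R3 at 1]
2. p(k(p(b), p(m(0, p(p(a)), a))))  →  p(m(0, p(p(a)), a))   [R6 at 1]
3. p(m(0, p(p(a)), a))  →  p(p(p(a)))   [R1 at 1]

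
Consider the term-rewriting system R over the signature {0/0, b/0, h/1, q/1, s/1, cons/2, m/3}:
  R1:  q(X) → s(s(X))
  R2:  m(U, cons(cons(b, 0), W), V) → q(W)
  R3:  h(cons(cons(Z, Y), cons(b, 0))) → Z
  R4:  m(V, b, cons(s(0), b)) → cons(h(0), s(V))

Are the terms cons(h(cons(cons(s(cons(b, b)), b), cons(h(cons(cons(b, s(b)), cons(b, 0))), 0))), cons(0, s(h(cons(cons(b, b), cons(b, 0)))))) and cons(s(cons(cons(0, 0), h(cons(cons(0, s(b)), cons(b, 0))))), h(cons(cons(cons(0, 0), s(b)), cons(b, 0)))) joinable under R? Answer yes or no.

Reduce t₁ = cons(h(cons(cons(s(cons(b, b)), b), cons(h(cons(cons(b, s(b)), cons(b, 0))), 0))), cons(0, s(h(cons(cons(b, b), cons(b, 0)))))):
1. cons(h(cons(cons(s(cons(b, b)), b), cons(h(cons(cons(b, s(b)), cons(b, 0))), 0))), cons(0, s(h(cons(cons(b, b), cons(b, 0))))))  →  cons(h(cons(cons(s(cons(b, b)), b), cons(b, 0))), cons(0, s(h(cons(cons(b, b), cons(b, 0))))))   [R3 at 1.1.2.1]
2. cons(h(cons(cons(s(cons(b, b)), b), cons(b, 0))), cons(0, s(h(cons(cons(b, b), cons(b, 0))))))  →  cons(s(cons(b, b)), cons(0, s(h(cons(cons(b, b), cons(b, 0))))))   [R3 at 1]
3. cons(s(cons(b, b)), cons(0, s(h(cons(cons(b, b), cons(b, 0))))))  →  cons(s(cons(b, b)), cons(0, s(b)))   [R3 at 2.2.1]

Reduce t₂ = cons(s(cons(cons(0, 0), h(cons(cons(0, s(b)), cons(b, 0))))), h(cons(cons(cons(0, 0), s(b)), cons(b, 0)))):
1. cons(s(cons(cons(0, 0), h(cons(cons(0, s(b)), cons(b, 0))))), h(cons(cons(cons(0, 0), s(b)), cons(b, 0))))  →  cons(s(cons(cons(0, 0), 0)), h(cons(cons(cons(0, 0), s(b)), cons(b, 0))))   [R3 at 1.1.2]
2. cons(s(cons(cons(0, 0), 0)), h(cons(cons(cons(0, 0), s(b)), cons(b, 0))))  →  cons(s(cons(cons(0, 0), 0)), cons(0, 0))   [R3 at 2]

no — NF(t₁) = cons(s(cons(b, b)), cons(0, s(b))), NF(t₂) = cons(s(cons(cons(0, 0), 0)), cons(0, 0))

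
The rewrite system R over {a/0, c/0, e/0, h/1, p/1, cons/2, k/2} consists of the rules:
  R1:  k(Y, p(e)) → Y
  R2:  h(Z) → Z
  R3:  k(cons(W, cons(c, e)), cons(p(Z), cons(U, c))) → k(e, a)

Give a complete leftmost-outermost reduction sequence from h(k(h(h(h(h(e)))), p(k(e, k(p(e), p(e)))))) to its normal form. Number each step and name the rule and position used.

e

1. h(k(h(h(h(h(e)))), p(k(e, k(p(e), p(e))))))  →  k(h(h(h(h(e)))), p(k(e, k(p(e), p(e)))))   [R2 at ε]
2. k(h(h(h(h(e)))), p(k(e, k(p(e), p(e)))))  →  k(h(h(h(e))), p(k(e, k(p(e), p(e)))))   [R2 at 1]
3. k(h(h(h(e))), p(k(e, k(p(e), p(e)))))  →  k(h(h(e)), p(k(e, k(p(e), p(e)))))   [R2 at 1]
4. k(h(h(e)), p(k(e, k(p(e), p(e)))))  →  k(h(e), p(k(e, k(p(e), p(e)))))   [R2 at 1]
5. k(h(e), p(k(e, k(p(e), p(e)))))  →  k(e, p(k(e, k(p(e), p(e)))))   [R2 at 1]
6. k(e, p(k(e, k(p(e), p(e)))))  →  k(e, p(k(e, p(e))))   [R1 at 2.1.2]
7. k(e, p(k(e, p(e))))  →  k(e, p(e))   [R1 at 2.1]
8. k(e, p(e))  →  e   [R1 at ε]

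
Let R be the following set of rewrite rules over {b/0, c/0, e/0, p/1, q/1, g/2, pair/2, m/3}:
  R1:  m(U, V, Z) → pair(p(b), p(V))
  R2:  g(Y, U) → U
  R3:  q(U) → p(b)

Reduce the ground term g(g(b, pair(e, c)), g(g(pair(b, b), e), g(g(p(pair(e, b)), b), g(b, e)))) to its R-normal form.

1. g(g(b, pair(e, c)), g(g(pair(b, b), e), g(g(p(pair(e, b)), b), g(b, e))))  →  g(g(pair(b, b), e), g(g(p(pair(e, b)), b), g(b, e)))   [R2 at ε]
2. g(g(pair(b, b), e), g(g(p(pair(e, b)), b), g(b, e)))  →  g(g(p(pair(e, b)), b), g(b, e))   [R2 at ε]
3. g(g(p(pair(e, b)), b), g(b, e))  →  g(b, e)   [R2 at ε]
4. g(b, e)  →  e   [R2 at ε]

e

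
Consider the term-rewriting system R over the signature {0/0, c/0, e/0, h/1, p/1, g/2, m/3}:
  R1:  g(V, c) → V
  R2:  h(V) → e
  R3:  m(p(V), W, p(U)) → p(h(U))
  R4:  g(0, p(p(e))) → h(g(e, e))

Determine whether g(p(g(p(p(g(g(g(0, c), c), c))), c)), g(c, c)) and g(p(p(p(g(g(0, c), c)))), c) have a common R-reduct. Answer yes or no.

yes — NF(t₁) = p(p(p(0))), NF(t₂) = p(p(p(0)))

Reduce t₁ = g(p(g(p(p(g(g(g(0, c), c), c))), c)), g(c, c)):
1. g(p(g(p(p(g(g(g(0, c), c), c))), c)), g(c, c))  →  g(p(p(p(g(g(g(0, c), c), c)))), g(c, c))   [R1 at 1.1]
2. g(p(p(p(g(g(g(0, c), c), c)))), g(c, c))  →  g(p(p(p(g(g(0, c), c)))), g(c, c))   [R1 at 1.1.1.1]
3. g(p(p(p(g(g(0, c), c)))), g(c, c))  →  g(p(p(p(g(0, c)))), g(c, c))   [R1 at 1.1.1.1]
4. g(p(p(p(g(0, c)))), g(c, c))  →  g(p(p(p(0))), g(c, c))   [R1 at 1.1.1.1]
5. g(p(p(p(0))), g(c, c))  →  g(p(p(p(0))), c)   [R1 at 2]
6. g(p(p(p(0))), c)  →  p(p(p(0)))   [R1 at ε]

Reduce t₂ = g(p(p(p(g(g(0, c), c)))), c):
1. g(p(p(p(g(g(0, c), c)))), c)  →  p(p(p(g(g(0, c), c))))   [R1 at ε]
2. p(p(p(g(g(0, c), c))))  →  p(p(p(g(0, c))))   [R1 at 1.1.1]
3. p(p(p(g(0, c))))  →  p(p(p(0)))   [R1 at 1.1.1]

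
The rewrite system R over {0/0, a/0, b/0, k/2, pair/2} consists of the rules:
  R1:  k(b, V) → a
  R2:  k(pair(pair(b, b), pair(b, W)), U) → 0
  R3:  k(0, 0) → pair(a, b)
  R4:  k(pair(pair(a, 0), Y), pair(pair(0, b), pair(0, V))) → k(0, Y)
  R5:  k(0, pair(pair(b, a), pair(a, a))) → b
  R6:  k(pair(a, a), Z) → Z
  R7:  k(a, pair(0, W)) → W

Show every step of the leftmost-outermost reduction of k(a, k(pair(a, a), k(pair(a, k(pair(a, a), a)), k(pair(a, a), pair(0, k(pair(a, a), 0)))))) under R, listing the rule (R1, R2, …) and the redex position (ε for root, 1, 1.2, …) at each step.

0

1. k(a, k(pair(a, a), k(pair(a, k(pair(a, a), a)), k(pair(a, a), pair(0, k(pair(a, a), 0))))))  →  k(a, k(pair(a, k(pair(a, a), a)), k(pair(a, a), pair(0, k(pair(a, a), 0)))))   [R6 at 2]
2. k(a, k(pair(a, k(pair(a, a), a)), k(pair(a, a), pair(0, k(pair(a, a), 0)))))  →  k(a, k(pair(a, a), k(pair(a, a), pair(0, k(pair(a, a), 0)))))   [R6 at 2.1.2]
3. k(a, k(pair(a, a), k(pair(a, a), pair(0, k(pair(a, a), 0)))))  →  k(a, k(pair(a, a), pair(0, k(pair(a, a), 0))))   [R6 at 2]
4. k(a, k(pair(a, a), pair(0, k(pair(a, a), 0))))  →  k(a, pair(0, k(pair(a, a), 0)))   [R6 at 2]
5. k(a, pair(0, k(pair(a, a), 0)))  →  k(pair(a, a), 0)   [R7 at ε]
6. k(pair(a, a), 0)  →  0   [R6 at ε]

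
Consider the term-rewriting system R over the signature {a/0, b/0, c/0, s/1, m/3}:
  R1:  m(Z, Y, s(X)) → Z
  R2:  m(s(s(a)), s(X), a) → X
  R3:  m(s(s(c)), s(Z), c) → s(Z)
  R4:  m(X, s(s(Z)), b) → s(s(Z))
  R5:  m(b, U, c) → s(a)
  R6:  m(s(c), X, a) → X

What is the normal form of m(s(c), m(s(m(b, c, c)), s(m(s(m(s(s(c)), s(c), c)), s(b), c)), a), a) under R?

1. m(s(c), m(s(m(b, c, c)), s(m(s(m(s(s(c)), s(c), c)), s(b), c)), a), a)  →  m(s(m(b, c, c)), s(m(s(m(s(s(c)), s(c), c)), s(b), c)), a)   [R6 at ε]
2. m(s(m(b, c, c)), s(m(s(m(s(s(c)), s(c), c)), s(b), c)), a)  →  m(s(s(a)), s(m(s(m(s(s(c)), s(c), c)), s(b), c)), a)   [R5 at 1.1]
3. m(s(s(a)), s(m(s(m(s(s(c)), s(c), c)), s(b), c)), a)  →  m(s(m(s(s(c)), s(c), c)), s(b), c)   [R2 at ε]
4. m(s(m(s(s(c)), s(c), c)), s(b), c)  →  m(s(s(c)), s(b), c)   [R3 at 1.1]
5. m(s(s(c)), s(b), c)  →  s(b)   [R3 at ε]

s(b)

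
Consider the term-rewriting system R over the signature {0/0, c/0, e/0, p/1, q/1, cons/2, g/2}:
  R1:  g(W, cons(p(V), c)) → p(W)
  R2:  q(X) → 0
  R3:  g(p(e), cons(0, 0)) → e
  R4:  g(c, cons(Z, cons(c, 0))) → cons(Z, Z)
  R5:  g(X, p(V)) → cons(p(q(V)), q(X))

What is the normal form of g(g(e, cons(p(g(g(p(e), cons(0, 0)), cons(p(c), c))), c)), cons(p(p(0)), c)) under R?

1. g(g(e, cons(p(g(g(p(e), cons(0, 0)), cons(p(c), c))), c)), cons(p(p(0)), c))  →  p(g(e, cons(p(g(g(p(e), cons(0, 0)), cons(p(c), c))), c)))   [R1 at ε]
2. p(g(e, cons(p(g(g(p(e), cons(0, 0)), cons(p(c), c))), c)))  →  p(p(e))   [R1 at 1]

p(p(e))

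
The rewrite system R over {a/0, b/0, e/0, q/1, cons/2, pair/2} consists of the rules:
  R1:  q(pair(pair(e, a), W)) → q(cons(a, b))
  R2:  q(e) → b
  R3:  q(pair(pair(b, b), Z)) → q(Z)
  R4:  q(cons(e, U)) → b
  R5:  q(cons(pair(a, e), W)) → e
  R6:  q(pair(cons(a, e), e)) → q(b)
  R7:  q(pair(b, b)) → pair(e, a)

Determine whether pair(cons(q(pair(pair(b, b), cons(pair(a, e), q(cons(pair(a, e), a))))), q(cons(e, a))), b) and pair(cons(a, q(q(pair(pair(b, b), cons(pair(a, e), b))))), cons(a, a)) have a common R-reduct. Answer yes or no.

Reduce t₁ = pair(cons(q(pair(pair(b, b), cons(pair(a, e), q(cons(pair(a, e), a))))), q(cons(e, a))), b):
1. pair(cons(q(pair(pair(b, b), cons(pair(a, e), q(cons(pair(a, e), a))))), q(cons(e, a))), b)  →  pair(cons(q(cons(pair(a, e), q(cons(pair(a, e), a)))), q(cons(e, a))), b)   [R3 at 1.1]
2. pair(cons(q(cons(pair(a, e), q(cons(pair(a, e), a)))), q(cons(e, a))), b)  →  pair(cons(e, q(cons(e, a))), b)   [R5 at 1.1]
3. pair(cons(e, q(cons(e, a))), b)  →  pair(cons(e, b), b)   [R4 at 1.2]

Reduce t₂ = pair(cons(a, q(q(pair(pair(b, b), cons(pair(a, e), b))))), cons(a, a)):
1. pair(cons(a, q(q(pair(pair(b, b), cons(pair(a, e), b))))), cons(a, a))  →  pair(cons(a, q(q(cons(pair(a, e), b)))), cons(a, a))   [R3 at 1.2.1]
2. pair(cons(a, q(q(cons(pair(a, e), b)))), cons(a, a))  →  pair(cons(a, q(e)), cons(a, a))   [R5 at 1.2.1]
3. pair(cons(a, q(e)), cons(a, a))  →  pair(cons(a, b), cons(a, a))   [R2 at 1.2]

no — NF(t₁) = pair(cons(e, b), b), NF(t₂) = pair(cons(a, b), cons(a, a))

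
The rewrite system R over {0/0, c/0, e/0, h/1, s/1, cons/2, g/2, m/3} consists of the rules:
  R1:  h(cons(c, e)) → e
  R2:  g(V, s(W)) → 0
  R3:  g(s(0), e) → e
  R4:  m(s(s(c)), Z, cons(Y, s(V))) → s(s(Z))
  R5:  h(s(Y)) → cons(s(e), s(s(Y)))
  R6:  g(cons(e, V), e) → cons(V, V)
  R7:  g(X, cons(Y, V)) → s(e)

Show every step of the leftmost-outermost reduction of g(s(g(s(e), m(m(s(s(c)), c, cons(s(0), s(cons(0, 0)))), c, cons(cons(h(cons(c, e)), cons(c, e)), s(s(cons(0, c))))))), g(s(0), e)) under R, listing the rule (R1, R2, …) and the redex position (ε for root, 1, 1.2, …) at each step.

1. g(s(g(s(e), m(m(s(s(c)), c, cons(s(0), s(cons(0, 0)))), c, cons(cons(h(cons(c, e)), cons(c, e)), s(s(cons(0, c))))))), g(s(0), e))  →  g(s(g(s(e), m(s(s(c)), c, cons(cons(h(cons(c, e)), cons(c, e)), s(s(cons(0, c))))))), g(s(0), e))   [R4 at 1.1.2.1]
2. g(s(g(s(e), m(s(s(c)), c, cons(cons(h(cons(c, e)), cons(c, e)), s(s(cons(0, c))))))), g(s(0), e))  →  g(s(g(s(e), s(s(c)))), g(s(0), e))   [R4 at 1.1.2]
3. g(s(g(s(e), s(s(c)))), g(s(0), e))  →  g(s(0), g(s(0), e))   [R2 at 1.1]
4. g(s(0), g(s(0), e))  →  g(s(0), e)   [R3 at 2]
5. g(s(0), e)  →  e   [R3 at ε]

e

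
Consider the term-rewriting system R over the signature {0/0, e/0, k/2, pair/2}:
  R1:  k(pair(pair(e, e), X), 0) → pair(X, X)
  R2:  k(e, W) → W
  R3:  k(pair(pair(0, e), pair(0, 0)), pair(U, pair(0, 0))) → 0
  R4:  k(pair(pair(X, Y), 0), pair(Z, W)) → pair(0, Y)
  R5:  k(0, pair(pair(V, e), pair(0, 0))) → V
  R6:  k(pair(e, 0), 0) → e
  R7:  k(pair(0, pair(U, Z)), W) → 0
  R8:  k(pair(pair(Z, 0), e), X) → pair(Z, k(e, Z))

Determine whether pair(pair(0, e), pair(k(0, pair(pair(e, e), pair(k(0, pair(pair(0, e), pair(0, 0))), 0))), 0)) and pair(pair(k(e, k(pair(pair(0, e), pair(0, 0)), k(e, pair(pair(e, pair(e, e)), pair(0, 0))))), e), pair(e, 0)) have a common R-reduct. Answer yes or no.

yes — NF(t₁) = pair(pair(0, e), pair(e, 0)), NF(t₂) = pair(pair(0, e), pair(e, 0))

Reduce t₁ = pair(pair(0, e), pair(k(0, pair(pair(e, e), pair(k(0, pair(pair(0, e), pair(0, 0))), 0))), 0)):
1. pair(pair(0, e), pair(k(0, pair(pair(e, e), pair(k(0, pair(pair(0, e), pair(0, 0))), 0))), 0))  →  pair(pair(0, e), pair(k(0, pair(pair(e, e), pair(0, 0))), 0))   [R5 at 2.1.2.2.1]
2. pair(pair(0, e), pair(k(0, pair(pair(e, e), pair(0, 0))), 0))  →  pair(pair(0, e), pair(e, 0))   [R5 at 2.1]

Reduce t₂ = pair(pair(k(e, k(pair(pair(0, e), pair(0, 0)), k(e, pair(pair(e, pair(e, e)), pair(0, 0))))), e), pair(e, 0)):
1. pair(pair(k(e, k(pair(pair(0, e), pair(0, 0)), k(e, pair(pair(e, pair(e, e)), pair(0, 0))))), e), pair(e, 0))  →  pair(pair(k(pair(pair(0, e), pair(0, 0)), k(e, pair(pair(e, pair(e, e)), pair(0, 0)))), e), pair(e, 0))   [R2 at 1.1]
2. pair(pair(k(pair(pair(0, e), pair(0, 0)), k(e, pair(pair(e, pair(e, e)), pair(0, 0)))), e), pair(e, 0))  →  pair(pair(k(pair(pair(0, e), pair(0, 0)), pair(pair(e, pair(e, e)), pair(0, 0))), e), pair(e, 0))   [R2 at 1.1.2]
3. pair(pair(k(pair(pair(0, e), pair(0, 0)), pair(pair(e, pair(e, e)), pair(0, 0))), e), pair(e, 0))  →  pair(pair(0, e), pair(e, 0))   [R3 at 1.1]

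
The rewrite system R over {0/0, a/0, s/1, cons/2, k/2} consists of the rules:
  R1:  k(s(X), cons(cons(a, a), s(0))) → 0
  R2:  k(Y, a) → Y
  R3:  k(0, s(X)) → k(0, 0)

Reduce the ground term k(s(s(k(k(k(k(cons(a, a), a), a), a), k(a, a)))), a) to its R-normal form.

1. k(s(s(k(k(k(k(cons(a, a), a), a), a), k(a, a)))), a)  →  s(s(k(k(k(k(cons(a, a), a), a), a), k(a, a))))   [R2 at ε]
2. s(s(k(k(k(k(cons(a, a), a), a), a), k(a, a))))  →  s(s(k(k(k(cons(a, a), a), a), k(a, a))))   [R2 at 1.1.1]
3. s(s(k(k(k(cons(a, a), a), a), k(a, a))))  →  s(s(k(k(cons(a, a), a), k(a, a))))   [R2 at 1.1.1]
4. s(s(k(k(cons(a, a), a), k(a, a))))  →  s(s(k(cons(a, a), k(a, a))))   [R2 at 1.1.1]
5. s(s(k(cons(a, a), k(a, a))))  →  s(s(k(cons(a, a), a)))   [R2 at 1.1.2]
6. s(s(k(cons(a, a), a)))  →  s(s(cons(a, a)))   [R2 at 1.1]

s(s(cons(a, a)))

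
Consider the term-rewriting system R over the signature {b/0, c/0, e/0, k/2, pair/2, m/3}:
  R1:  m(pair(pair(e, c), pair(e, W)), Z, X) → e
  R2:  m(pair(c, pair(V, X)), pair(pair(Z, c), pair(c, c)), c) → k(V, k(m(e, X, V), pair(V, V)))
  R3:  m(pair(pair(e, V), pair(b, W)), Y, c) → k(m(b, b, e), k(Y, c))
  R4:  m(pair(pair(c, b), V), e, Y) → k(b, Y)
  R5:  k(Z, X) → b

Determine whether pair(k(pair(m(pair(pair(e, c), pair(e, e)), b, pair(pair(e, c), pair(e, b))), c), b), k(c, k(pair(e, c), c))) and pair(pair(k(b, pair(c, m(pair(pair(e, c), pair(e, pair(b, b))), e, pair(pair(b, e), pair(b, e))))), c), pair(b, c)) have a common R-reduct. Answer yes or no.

Reduce t₁ = pair(k(pair(m(pair(pair(e, c), pair(e, e)), b, pair(pair(e, c), pair(e, b))), c), b), k(c, k(pair(e, c), c))):
1. pair(k(pair(m(pair(pair(e, c), pair(e, e)), b, pair(pair(e, c), pair(e, b))), c), b), k(c, k(pair(e, c), c)))  →  pair(b, k(c, k(pair(e, c), c)))   [R5 at 1]
2. pair(b, k(c, k(pair(e, c), c)))  →  pair(b, b)   [R5 at 2]

Reduce t₂ = pair(pair(k(b, pair(c, m(pair(pair(e, c), pair(e, pair(b, b))), e, pair(pair(b, e), pair(b, e))))), c), pair(b, c)):
1. pair(pair(k(b, pair(c, m(pair(pair(e, c), pair(e, pair(b, b))), e, pair(pair(b, e), pair(b, e))))), c), pair(b, c))  →  pair(pair(b, c), pair(b, c))   [R5 at 1.1]

no — NF(t₁) = pair(b, b), NF(t₂) = pair(pair(b, c), pair(b, c))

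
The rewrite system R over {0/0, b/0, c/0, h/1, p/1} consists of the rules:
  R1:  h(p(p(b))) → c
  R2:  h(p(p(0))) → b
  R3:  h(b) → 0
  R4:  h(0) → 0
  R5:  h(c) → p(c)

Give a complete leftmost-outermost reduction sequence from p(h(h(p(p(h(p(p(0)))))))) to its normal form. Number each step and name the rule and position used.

1. p(h(h(p(p(h(p(p(0))))))))  →  p(h(h(p(p(b)))))   [R2 at 1.1.1.1.1]
2. p(h(h(p(p(b)))))  →  p(h(c))   [R1 at 1.1]
3. p(h(c))  →  p(p(c))   [R5 at 1]

p(p(c))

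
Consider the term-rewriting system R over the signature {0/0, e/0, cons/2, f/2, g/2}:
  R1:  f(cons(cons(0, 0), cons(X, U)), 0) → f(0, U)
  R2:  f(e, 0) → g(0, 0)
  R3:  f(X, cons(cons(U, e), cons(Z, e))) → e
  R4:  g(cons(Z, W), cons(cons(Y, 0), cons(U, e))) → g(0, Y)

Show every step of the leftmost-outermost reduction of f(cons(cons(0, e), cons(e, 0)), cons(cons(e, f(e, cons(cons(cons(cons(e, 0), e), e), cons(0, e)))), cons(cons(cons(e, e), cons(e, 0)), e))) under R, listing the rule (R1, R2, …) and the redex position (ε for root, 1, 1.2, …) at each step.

e

1. f(cons(cons(0, e), cons(e, 0)), cons(cons(e, f(e, cons(cons(cons(cons(e, 0), e), e), cons(0, e)))), cons(cons(cons(e, e), cons(e, 0)), e)))  →  f(cons(cons(0, e), cons(e, 0)), cons(cons(e, e), cons(cons(cons(e, e), cons(e, 0)), e)))   [R3 at 2.1.2]
2. f(cons(cons(0, e), cons(e, 0)), cons(cons(e, e), cons(cons(cons(e, e), cons(e, 0)), e)))  →  e   [R3 at ε]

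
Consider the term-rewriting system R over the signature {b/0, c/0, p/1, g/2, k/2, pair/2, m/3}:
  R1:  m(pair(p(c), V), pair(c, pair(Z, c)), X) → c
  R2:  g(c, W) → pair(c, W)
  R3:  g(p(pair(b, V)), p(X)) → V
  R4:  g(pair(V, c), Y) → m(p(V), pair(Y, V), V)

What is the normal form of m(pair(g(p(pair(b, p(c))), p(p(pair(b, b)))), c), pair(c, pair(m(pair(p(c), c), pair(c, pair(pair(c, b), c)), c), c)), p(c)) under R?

1. m(pair(g(p(pair(b, p(c))), p(p(pair(b, b)))), c), pair(c, pair(m(pair(p(c), c), pair(c, pair(pair(c, b), c)), c), c)), p(c))  →  m(pair(p(c), c), pair(c, pair(m(pair(p(c), c), pair(c, pair(pair(c, b), c)), c), c)), p(c))   [R3 at 1.1]
2. m(pair(p(c), c), pair(c, pair(m(pair(p(c), c), pair(c, pair(pair(c, b), c)), c), c)), p(c))  →  c   [R1 at ε]

c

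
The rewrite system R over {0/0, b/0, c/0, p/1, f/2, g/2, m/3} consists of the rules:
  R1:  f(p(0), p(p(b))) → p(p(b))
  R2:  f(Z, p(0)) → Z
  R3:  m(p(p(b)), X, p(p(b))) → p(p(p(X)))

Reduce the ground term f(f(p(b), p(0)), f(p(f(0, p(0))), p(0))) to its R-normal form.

1. f(f(p(b), p(0)), f(p(f(0, p(0))), p(0)))  →  f(p(b), f(p(f(0, p(0))), p(0)))   [R2 at 1]
2. f(p(b), f(p(f(0, p(0))), p(0)))  →  f(p(b), p(f(0, p(0))))   [R2 at 2]
3. f(p(b), p(f(0, p(0))))  →  f(p(b), p(0))   [R2 at 2.1]
4. f(p(b), p(0))  →  p(b)   [R2 at ε]

p(b)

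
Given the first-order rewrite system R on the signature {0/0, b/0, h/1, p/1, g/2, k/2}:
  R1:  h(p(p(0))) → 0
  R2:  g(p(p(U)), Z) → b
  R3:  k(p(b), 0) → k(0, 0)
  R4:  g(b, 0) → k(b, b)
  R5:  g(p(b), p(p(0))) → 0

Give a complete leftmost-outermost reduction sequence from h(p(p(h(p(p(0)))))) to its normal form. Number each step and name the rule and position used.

0

1. h(p(p(h(p(p(0))))))  →  h(p(p(0)))   [R1 at 1.1.1]
2. h(p(p(0)))  →  0   [R1 at ε]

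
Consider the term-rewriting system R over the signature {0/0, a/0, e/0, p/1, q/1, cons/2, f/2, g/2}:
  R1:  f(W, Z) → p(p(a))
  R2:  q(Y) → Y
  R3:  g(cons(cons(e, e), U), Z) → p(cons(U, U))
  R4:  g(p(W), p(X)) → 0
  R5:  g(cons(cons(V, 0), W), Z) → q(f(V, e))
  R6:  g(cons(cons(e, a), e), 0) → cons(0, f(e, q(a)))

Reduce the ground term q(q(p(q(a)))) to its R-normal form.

1. q(q(p(q(a))))  →  q(p(q(a)))   [R2 at ε]
2. q(p(q(a)))  →  p(q(a))   [R2 at ε]
3. p(q(a))  →  p(a)   [R2 at 1]

p(a)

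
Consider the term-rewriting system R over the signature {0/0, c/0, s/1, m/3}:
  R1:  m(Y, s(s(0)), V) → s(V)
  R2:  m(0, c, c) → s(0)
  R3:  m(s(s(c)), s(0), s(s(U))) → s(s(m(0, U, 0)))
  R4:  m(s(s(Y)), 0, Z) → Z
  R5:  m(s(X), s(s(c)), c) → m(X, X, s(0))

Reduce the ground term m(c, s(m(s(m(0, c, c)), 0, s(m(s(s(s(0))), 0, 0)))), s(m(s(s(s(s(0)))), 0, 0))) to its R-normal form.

s(s(0))

1. m(c, s(m(s(m(0, c, c)), 0, s(m(s(s(s(0))), 0, 0)))), s(m(s(s(s(s(0)))), 0, 0)))  →  m(c, s(m(s(s(0)), 0, s(m(s(s(s(0))), 0, 0)))), s(m(s(s(s(s(0)))), 0, 0)))   [R2 at 2.1.1.1]
2. m(c, s(m(s(s(0)), 0, s(m(s(s(s(0))), 0, 0)))), s(m(s(s(s(s(0)))), 0, 0)))  →  m(c, s(s(m(s(s(s(0))), 0, 0))), s(m(s(s(s(s(0)))), 0, 0)))   [R4 at 2.1]
3. m(c, s(s(m(s(s(s(0))), 0, 0))), s(m(s(s(s(s(0)))), 0, 0)))  →  m(c, s(s(0)), s(m(s(s(s(s(0)))), 0, 0)))   [R4 at 2.1.1]
4. m(c, s(s(0)), s(m(s(s(s(s(0)))), 0, 0)))  →  s(s(m(s(s(s(s(0)))), 0, 0)))   [R1 at ε]
5. s(s(m(s(s(s(s(0)))), 0, 0)))  →  s(s(0))   [R4 at 1.1]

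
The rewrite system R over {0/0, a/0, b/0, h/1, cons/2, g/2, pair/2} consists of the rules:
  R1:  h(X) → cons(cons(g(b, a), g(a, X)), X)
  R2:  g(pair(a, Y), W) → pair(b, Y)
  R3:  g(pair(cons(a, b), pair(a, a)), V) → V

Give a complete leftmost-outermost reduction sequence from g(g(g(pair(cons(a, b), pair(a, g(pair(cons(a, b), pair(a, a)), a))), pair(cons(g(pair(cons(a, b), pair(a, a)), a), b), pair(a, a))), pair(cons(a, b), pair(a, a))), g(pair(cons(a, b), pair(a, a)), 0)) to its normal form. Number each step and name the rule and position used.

1. g(g(g(pair(cons(a, b), pair(a, g(pair(cons(a, b), pair(a, a)), a))), pair(cons(g(pair(cons(a, b), pair(a, a)), a), b), pair(a, a))), pair(cons(a, b), pair(a, a))), g(pair(cons(a, b), pair(a, a)), 0))  →  g(g(g(pair(cons(a, b), pair(a, a)), pair(cons(g(pair(cons(a, b), pair(a, a)), a), b), pair(a, a))), pair(cons(a, b), pair(a, a))), g(pair(cons(a, b), pair(a, a)), 0))   [R3 at 1.1.1.2.2]
2. g(g(g(pair(cons(a, b), pair(a, a)), pair(cons(g(pair(cons(a, b), pair(a, a)), a), b), pair(a, a))), pair(cons(a, b), pair(a, a))), g(pair(cons(a, b), pair(a, a)), 0))  →  g(g(pair(cons(g(pair(cons(a, b), pair(a, a)), a), b), pair(a, a)), pair(cons(a, b), pair(a, a))), g(pair(cons(a, b), pair(a, a)), 0))   [R3 at 1.1]
3. g(g(pair(cons(g(pair(cons(a, b), pair(a, a)), a), b), pair(a, a)), pair(cons(a, b), pair(a, a))), g(pair(cons(a, b), pair(a, a)), 0))  →  g(g(pair(cons(a, b), pair(a, a)), pair(cons(a, b), pair(a, a))), g(pair(cons(a, b), pair(a, a)), 0))   [R3 at 1.1.1.1]
4. g(g(pair(cons(a, b), pair(a, a)), pair(cons(a, b), pair(a, a))), g(pair(cons(a, b), pair(a, a)), 0))  →  g(pair(cons(a, b), pair(a, a)), g(pair(cons(a, b), pair(a, a)), 0))   [R3 at 1]
5. g(pair(cons(a, b), pair(a, a)), g(pair(cons(a, b), pair(a, a)), 0))  →  g(pair(cons(a, b), pair(a, a)), 0)   [R3 at ε]
6. g(pair(cons(a, b), pair(a, a)), 0)  →  0   [R3 at ε]

0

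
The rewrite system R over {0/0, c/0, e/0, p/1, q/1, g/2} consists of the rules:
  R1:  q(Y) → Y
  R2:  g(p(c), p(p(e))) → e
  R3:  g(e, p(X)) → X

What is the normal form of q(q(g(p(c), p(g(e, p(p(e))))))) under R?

1. q(q(g(p(c), p(g(e, p(p(e)))))))  →  q(g(p(c), p(g(e, p(p(e))))))   [R1 at ε]
2. q(g(p(c), p(g(e, p(p(e))))))  →  g(p(c), p(g(e, p(p(e)))))   [R1 at ε]
3. g(p(c), p(g(e, p(p(e)))))  →  g(p(c), p(p(e)))   [R3 at 2.1]
4. g(p(c), p(p(e)))  →  e   [R2 at ε]

e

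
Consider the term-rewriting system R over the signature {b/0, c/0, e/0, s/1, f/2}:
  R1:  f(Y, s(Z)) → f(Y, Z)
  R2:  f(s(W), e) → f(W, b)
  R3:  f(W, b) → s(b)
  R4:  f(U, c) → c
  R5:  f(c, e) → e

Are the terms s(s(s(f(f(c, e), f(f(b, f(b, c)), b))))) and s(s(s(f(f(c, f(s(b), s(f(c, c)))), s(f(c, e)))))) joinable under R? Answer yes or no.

Reduce t₁ = s(s(s(f(f(c, e), f(f(b, f(b, c)), b))))):
1. s(s(s(f(f(c, e), f(f(b, f(b, c)), b)))))  →  s(s(s(f(e, f(f(b, f(b, c)), b)))))   [R5 at 1.1.1.1]
2. s(s(s(f(e, f(f(b, f(b, c)), b)))))  →  s(s(s(f(e, s(b)))))   [R3 at 1.1.1.2]
3. s(s(s(f(e, s(b)))))  →  s(s(s(f(e, b))))   [R1 at 1.1.1]
4. s(s(s(f(e, b))))  →  s(s(s(s(b))))   [R3 at 1.1.1]

Reduce t₂ = s(s(s(f(f(c, f(s(b), s(f(c, c)))), s(f(c, e)))))):
1. s(s(s(f(f(c, f(s(b), s(f(c, c)))), s(f(c, e))))))  →  s(s(s(f(f(c, f(s(b), s(f(c, c)))), f(c, e)))))   [R1 at 1.1.1]
2. s(s(s(f(f(c, f(s(b), s(f(c, c)))), f(c, e)))))  →  s(s(s(f(f(c, f(s(b), f(c, c))), f(c, e)))))   [R1 at 1.1.1.1.2]
3. s(s(s(f(f(c, f(s(b), f(c, c))), f(c, e)))))  →  s(s(s(f(f(c, f(s(b), c)), f(c, e)))))   [R4 at 1.1.1.1.2.2]
4. s(s(s(f(f(c, f(s(b), c)), f(c, e)))))  →  s(s(s(f(f(c, c), f(c, e)))))   [R4 at 1.1.1.1.2]
5. s(s(s(f(f(c, c), f(c, e)))))  →  s(s(s(f(c, f(c, e)))))   [R4 at 1.1.1.1]
6. s(s(s(f(c, f(c, e)))))  →  s(s(s(f(c, e))))   [R5 at 1.1.1.2]
7. s(s(s(f(c, e))))  →  s(s(s(e)))   [R5 at 1.1.1]

no — NF(t₁) = s(s(s(s(b)))), NF(t₂) = s(s(s(e)))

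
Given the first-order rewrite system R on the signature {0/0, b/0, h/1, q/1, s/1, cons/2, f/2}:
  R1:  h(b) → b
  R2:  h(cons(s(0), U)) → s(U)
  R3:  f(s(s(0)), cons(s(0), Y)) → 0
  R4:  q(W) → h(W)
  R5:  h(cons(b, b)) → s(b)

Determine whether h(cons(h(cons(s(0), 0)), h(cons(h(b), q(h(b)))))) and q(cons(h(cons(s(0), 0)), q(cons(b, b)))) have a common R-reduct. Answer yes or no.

Reduce t₁ = h(cons(h(cons(s(0), 0)), h(cons(h(b), q(h(b)))))):
1. h(cons(h(cons(s(0), 0)), h(cons(h(b), q(h(b))))))  →  h(cons(s(0), h(cons(h(b), q(h(b))))))   [R2 at 1.1]
2. h(cons(s(0), h(cons(h(b), q(h(b))))))  →  s(h(cons(h(b), q(h(b)))))   [R2 at ε]
3. s(h(cons(h(b), q(h(b)))))  →  s(h(cons(b, q(h(b)))))   [R1 at 1.1.1]
4. s(h(cons(b, q(h(b)))))  →  s(h(cons(b, h(h(b)))))   [R4 at 1.1.2]
5. s(h(cons(b, h(h(b)))))  →  s(h(cons(b, h(b))))   [R1 at 1.1.2.1]
6. s(h(cons(b, h(b))))  →  s(h(cons(b, b)))   [R1 at 1.1.2]
7. s(h(cons(b, b)))  →  s(s(b))   [R5 at 1]

Reduce t₂ = q(cons(h(cons(s(0), 0)), q(cons(b, b)))):
1. q(cons(h(cons(s(0), 0)), q(cons(b, b))))  →  h(cons(h(cons(s(0), 0)), q(cons(b, b))))   [R4 at ε]
2. h(cons(h(cons(s(0), 0)), q(cons(b, b))))  →  h(cons(s(0), q(cons(b, b))))   [R2 at 1.1]
3. h(cons(s(0), q(cons(b, b))))  →  s(q(cons(b, b)))   [R2 at ε]
4. s(q(cons(b, b)))  →  s(h(cons(b, b)))   [R4 at 1]
5. s(h(cons(b, b)))  →  s(s(b))   [R5 at 1]

yes — NF(t₁) = s(s(b)), NF(t₂) = s(s(b))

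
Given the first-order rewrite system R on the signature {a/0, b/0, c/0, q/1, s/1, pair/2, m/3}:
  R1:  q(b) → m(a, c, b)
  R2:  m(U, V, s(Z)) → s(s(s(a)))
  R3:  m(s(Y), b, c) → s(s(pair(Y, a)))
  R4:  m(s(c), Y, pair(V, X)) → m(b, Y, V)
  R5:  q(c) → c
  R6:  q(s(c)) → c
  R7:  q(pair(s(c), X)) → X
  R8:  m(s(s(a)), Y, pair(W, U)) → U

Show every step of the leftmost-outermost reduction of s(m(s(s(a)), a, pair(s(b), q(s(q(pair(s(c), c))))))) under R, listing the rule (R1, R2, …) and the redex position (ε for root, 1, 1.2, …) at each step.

s(c)

1. s(m(s(s(a)), a, pair(s(b), q(s(q(pair(s(c), c)))))))  →  s(q(s(q(pair(s(c), c)))))   [R8 at 1]
2. s(q(s(q(pair(s(c), c)))))  →  s(q(s(c)))   [R7 at 1.1.1]
3. s(q(s(c)))  →  s(c)   [R6 at 1]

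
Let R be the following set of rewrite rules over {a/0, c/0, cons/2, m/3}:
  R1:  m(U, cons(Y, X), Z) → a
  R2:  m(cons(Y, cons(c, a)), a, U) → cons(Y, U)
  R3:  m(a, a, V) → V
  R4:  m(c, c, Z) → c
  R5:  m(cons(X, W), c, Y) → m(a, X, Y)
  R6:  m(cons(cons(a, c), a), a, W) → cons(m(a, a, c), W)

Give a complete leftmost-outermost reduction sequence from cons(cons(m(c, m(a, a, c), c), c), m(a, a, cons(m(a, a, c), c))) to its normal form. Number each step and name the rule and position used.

cons(cons(c, c), cons(c, c))

1. cons(cons(m(c, m(a, a, c), c), c), m(a, a, cons(m(a, a, c), c)))  →  cons(cons(m(c, c, c), c), m(a, a, cons(m(a, a, c), c)))   [R3 at 1.1.2]
2. cons(cons(m(c, c, c), c), m(a, a, cons(m(a, a, c), c)))  →  cons(cons(c, c), m(a, a, cons(m(a, a, c), c)))   [R4 at 1.1]
3. cons(cons(c, c), m(a, a, cons(m(a, a, c), c)))  →  cons(cons(c, c), cons(m(a, a, c), c))   [R3 at 2]
4. cons(cons(c, c), cons(m(a, a, c), c))  →  cons(cons(c, c), cons(c, c))   [R3 at 2.1]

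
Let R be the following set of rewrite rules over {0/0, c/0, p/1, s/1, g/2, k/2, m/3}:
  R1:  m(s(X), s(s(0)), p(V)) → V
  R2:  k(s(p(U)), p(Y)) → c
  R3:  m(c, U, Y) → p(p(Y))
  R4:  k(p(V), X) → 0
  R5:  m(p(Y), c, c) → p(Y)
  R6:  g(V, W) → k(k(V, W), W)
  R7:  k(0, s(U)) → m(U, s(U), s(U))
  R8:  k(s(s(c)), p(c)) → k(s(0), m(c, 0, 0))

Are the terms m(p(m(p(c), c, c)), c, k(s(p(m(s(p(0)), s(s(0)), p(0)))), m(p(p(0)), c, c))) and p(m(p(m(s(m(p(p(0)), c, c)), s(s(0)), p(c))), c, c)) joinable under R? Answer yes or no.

yes — NF(t₁) = p(p(c)), NF(t₂) = p(p(c))

Reduce t₁ = m(p(m(p(c), c, c)), c, k(s(p(m(s(p(0)), s(s(0)), p(0)))), m(p(p(0)), c, c))):
1. m(p(m(p(c), c, c)), c, k(s(p(m(s(p(0)), s(s(0)), p(0)))), m(p(p(0)), c, c)))  →  m(p(p(c)), c, k(s(p(m(s(p(0)), s(s(0)), p(0)))), m(p(p(0)), c, c)))   [R5 at 1.1]
2. m(p(p(c)), c, k(s(p(m(s(p(0)), s(s(0)), p(0)))), m(p(p(0)), c, c)))  →  m(p(p(c)), c, k(s(p(0)), m(p(p(0)), c, c)))   [R1 at 3.1.1.1]
3. m(p(p(c)), c, k(s(p(0)), m(p(p(0)), c, c)))  →  m(p(p(c)), c, k(s(p(0)), p(p(0))))   [R5 at 3.2]
4. m(p(p(c)), c, k(s(p(0)), p(p(0))))  →  m(p(p(c)), c, c)   [R2 at 3]
5. m(p(p(c)), c, c)  →  p(p(c))   [R5 at ε]

Reduce t₂ = p(m(p(m(s(m(p(p(0)), c, c)), s(s(0)), p(c))), c, c)):
1. p(m(p(m(s(m(p(p(0)), c, c)), s(s(0)), p(c))), c, c))  →  p(p(m(s(m(p(p(0)), c, c)), s(s(0)), p(c))))   [R5 at 1]
2. p(p(m(s(m(p(p(0)), c, c)), s(s(0)), p(c))))  →  p(p(c))   [R1 at 1.1]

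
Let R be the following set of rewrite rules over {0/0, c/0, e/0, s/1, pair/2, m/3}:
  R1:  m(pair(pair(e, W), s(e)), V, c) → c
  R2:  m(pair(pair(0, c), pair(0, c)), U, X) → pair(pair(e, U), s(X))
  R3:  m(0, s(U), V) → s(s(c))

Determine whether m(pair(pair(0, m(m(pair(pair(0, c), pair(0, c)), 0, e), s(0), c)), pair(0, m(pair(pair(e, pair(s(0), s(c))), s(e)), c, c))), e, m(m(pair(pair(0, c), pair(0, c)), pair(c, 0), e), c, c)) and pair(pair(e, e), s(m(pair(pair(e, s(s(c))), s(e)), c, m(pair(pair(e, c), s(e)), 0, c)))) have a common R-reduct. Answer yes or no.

yes — NF(t₁) = pair(pair(e, e), s(c)), NF(t₂) = pair(pair(e, e), s(c))

Reduce t₁ = m(pair(pair(0, m(m(pair(pair(0, c), pair(0, c)), 0, e), s(0), c)), pair(0, m(pair(pair(e, pair(s(0), s(c))), s(e)), c, c))), e, m(m(pair(pair(0, c), pair(0, c)), pair(c, 0), e), c, c)):
1. m(pair(pair(0, m(m(pair(pair(0, c), pair(0, c)), 0, e), s(0), c)), pair(0, m(pair(pair(e, pair(s(0), s(c))), s(e)), c, c))), e, m(m(pair(pair(0, c), pair(0, c)), pair(c, 0), e), c, c))  →  m(pair(pair(0, m(pair(pair(e, 0), s(e)), s(0), c)), pair(0, m(pair(pair(e, pair(s(0), s(c))), s(e)), c, c))), e, m(m(pair(pair(0, c), pair(0, c)), pair(c, 0), e), c, c))   [R2 at 1.1.2.1]
2. m(pair(pair(0, m(pair(pair(e, 0), s(e)), s(0), c)), pair(0, m(pair(pair(e, pair(s(0), s(c))), s(e)), c, c))), e, m(m(pair(pair(0, c), pair(0, c)), pair(c, 0), e), c, c))  →  m(pair(pair(0, c), pair(0, m(pair(pair(e, pair(s(0), s(c))), s(e)), c, c))), e, m(m(pair(pair(0, c), pair(0, c)), pair(c, 0), e), c, c))   [R1 at 1.1.2]
3. m(pair(pair(0, c), pair(0, m(pair(pair(e, pair(s(0), s(c))), s(e)), c, c))), e, m(m(pair(pair(0, c), pair(0, c)), pair(c, 0), e), c, c))  →  m(pair(pair(0, c), pair(0, c)), e, m(m(pair(pair(0, c), pair(0, c)), pair(c, 0), e), c, c))   [R1 at 1.2.2]
4. m(pair(pair(0, c), pair(0, c)), e, m(m(pair(pair(0, c), pair(0, c)), pair(c, 0), e), c, c))  →  pair(pair(e, e), s(m(m(pair(pair(0, c), pair(0, c)), pair(c, 0), e), c, c)))   [R2 at ε]
5. pair(pair(e, e), s(m(m(pair(pair(0, c), pair(0, c)), pair(c, 0), e), c, c)))  →  pair(pair(e, e), s(m(pair(pair(e, pair(c, 0)), s(e)), c, c)))   [R2 at 2.1.1]
6. pair(pair(e, e), s(m(pair(pair(e, pair(c, 0)), s(e)), c, c)))  →  pair(pair(e, e), s(c))   [R1 at 2.1]

Reduce t₂ = pair(pair(e, e), s(m(pair(pair(e, s(s(c))), s(e)), c, m(pair(pair(e, c), s(e)), 0, c)))):
1. pair(pair(e, e), s(m(pair(pair(e, s(s(c))), s(e)), c, m(pair(pair(e, c), s(e)), 0, c))))  →  pair(pair(e, e), s(m(pair(pair(e, s(s(c))), s(e)), c, c)))   [R1 at 2.1.3]
2. pair(pair(e, e), s(m(pair(pair(e, s(s(c))), s(e)), c, c)))  →  pair(pair(e, e), s(c))   [R1 at 2.1]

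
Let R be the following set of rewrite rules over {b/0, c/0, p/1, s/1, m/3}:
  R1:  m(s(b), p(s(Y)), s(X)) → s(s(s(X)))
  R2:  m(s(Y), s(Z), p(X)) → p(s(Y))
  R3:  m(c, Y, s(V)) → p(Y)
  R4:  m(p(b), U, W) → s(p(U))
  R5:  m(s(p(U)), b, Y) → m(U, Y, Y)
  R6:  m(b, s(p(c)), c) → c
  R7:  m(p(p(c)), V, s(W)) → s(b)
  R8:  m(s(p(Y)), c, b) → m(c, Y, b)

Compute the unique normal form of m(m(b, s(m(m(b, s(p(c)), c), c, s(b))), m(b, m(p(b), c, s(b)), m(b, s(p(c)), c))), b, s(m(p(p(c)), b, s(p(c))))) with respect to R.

1. m(m(b, s(m(m(b, s(p(c)), c), c, s(b))), m(b, m(p(b), c, s(b)), m(b, s(p(c)), c))), b, s(m(p(p(c)), b, s(p(c)))))  →  m(m(b, s(m(c, c, s(b))), m(b, m(p(b), c, s(b)), m(b, s(p(c)), c))), b, s(m(p(p(c)), b, s(p(c)))))   [R6 at 1.2.1.1]
2. m(m(b, s(m(c, c, s(b))), m(b, m(p(b), c, s(b)), m(b, s(p(c)), c))), b, s(m(p(p(c)), b, s(p(c)))))  →  m(m(b, s(p(c)), m(b, m(p(b), c, s(b)), m(b, s(p(c)), c))), b, s(m(p(p(c)), b, s(p(c)))))   [R3 at 1.2.1]
3. m(m(b, s(p(c)), m(b, m(p(b), c, s(b)), m(b, s(p(c)), c))), b, s(m(p(p(c)), b, s(p(c)))))  →  m(m(b, s(p(c)), m(b, s(p(c)), m(b, s(p(c)), c))), b, s(m(p(p(c)), b, s(p(c)))))   [R4 at 1.3.2]
4. m(m(b, s(p(c)), m(b, s(p(c)), m(b, s(p(c)), c))), b, s(m(p(p(c)), b, s(p(c)))))  →  m(m(b, s(p(c)), m(b, s(p(c)), c)), b, s(m(p(p(c)), b, s(p(c)))))   [R6 at 1.3.3]
5. m(m(b, s(p(c)), m(b, s(p(c)), c)), b, s(m(p(p(c)), b, s(p(c)))))  →  m(m(b, s(p(c)), c), b, s(m(p(p(c)), b, s(p(c)))))   [R6 at 1.3]
6. m(m(b, s(p(c)), c), b, s(m(p(p(c)), b, s(p(c)))))  →  m(c, b, s(m(p(p(c)), b, s(p(c)))))   [R6 at 1]
7. m(c, b, s(m(p(p(c)), b, s(p(c)))))  →  p(b)   [R3 at ε]

p(b)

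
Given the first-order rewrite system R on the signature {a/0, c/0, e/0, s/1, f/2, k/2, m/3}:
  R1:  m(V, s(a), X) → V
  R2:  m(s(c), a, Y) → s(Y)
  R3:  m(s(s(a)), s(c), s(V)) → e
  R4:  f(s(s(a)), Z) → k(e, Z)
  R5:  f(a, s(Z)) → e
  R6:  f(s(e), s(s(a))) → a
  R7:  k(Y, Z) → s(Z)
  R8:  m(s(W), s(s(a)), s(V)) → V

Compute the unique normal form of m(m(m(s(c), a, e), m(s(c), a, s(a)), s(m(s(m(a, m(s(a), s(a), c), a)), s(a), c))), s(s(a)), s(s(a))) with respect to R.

1. m(m(m(s(c), a, e), m(s(c), a, s(a)), s(m(s(m(a, m(s(a), s(a), c), a)), s(a), c))), s(s(a)), s(s(a)))  →  m(m(s(e), m(s(c), a, s(a)), s(m(s(m(a, m(s(a), s(a), c), a)), s(a), c))), s(s(a)), s(s(a)))   [R2 at 1.1]
2. m(m(s(e), m(s(c), a, s(a)), s(m(s(m(a, m(s(a), s(a), c), a)), s(a), c))), s(s(a)), s(s(a)))  →  m(m(s(e), s(s(a)), s(m(s(m(a, m(s(a), s(a), c), a)), s(a), c))), s(s(a)), s(s(a)))   [R2 at 1.2]
3. m(m(s(e), s(s(a)), s(m(s(m(a, m(s(a), s(a), c), a)), s(a), c))), s(s(a)), s(s(a)))  →  m(m(s(m(a, m(s(a), s(a), c), a)), s(a), c), s(s(a)), s(s(a)))   [R8 at 1]
4. m(m(s(m(a, m(s(a), s(a), c), a)), s(a), c), s(s(a)), s(s(a)))  →  m(s(m(a, m(s(a), s(a), c), a)), s(s(a)), s(s(a)))   [R1 at 1]
5. m(s(m(a, m(s(a), s(a), c), a)), s(s(a)), s(s(a)))  →  s(a)   [R8 at ε]

s(a)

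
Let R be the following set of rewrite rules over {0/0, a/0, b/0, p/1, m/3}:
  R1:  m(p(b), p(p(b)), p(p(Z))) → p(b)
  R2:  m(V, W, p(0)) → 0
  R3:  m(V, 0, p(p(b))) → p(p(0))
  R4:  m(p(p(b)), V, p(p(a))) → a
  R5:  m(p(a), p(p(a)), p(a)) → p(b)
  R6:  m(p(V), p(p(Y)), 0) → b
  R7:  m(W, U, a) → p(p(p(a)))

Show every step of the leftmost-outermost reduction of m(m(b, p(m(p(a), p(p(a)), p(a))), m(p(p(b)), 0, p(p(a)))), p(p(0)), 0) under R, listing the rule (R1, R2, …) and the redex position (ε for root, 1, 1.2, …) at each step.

1. m(m(b, p(m(p(a), p(p(a)), p(a))), m(p(p(b)), 0, p(p(a)))), p(p(0)), 0)  →  m(m(b, p(p(b)), m(p(p(b)), 0, p(p(a)))), p(p(0)), 0)   [R5 at 1.2.1]
2. m(m(b, p(p(b)), m(p(p(b)), 0, p(p(a)))), p(p(0)), 0)  →  m(m(b, p(p(b)), a), p(p(0)), 0)   [R4 at 1.3]
3. m(m(b, p(p(b)), a), p(p(0)), 0)  →  m(p(p(p(a))), p(p(0)), 0)   [R7 at 1]
4. m(p(p(p(a))), p(p(0)), 0)  →  b   [R6 at ε]

b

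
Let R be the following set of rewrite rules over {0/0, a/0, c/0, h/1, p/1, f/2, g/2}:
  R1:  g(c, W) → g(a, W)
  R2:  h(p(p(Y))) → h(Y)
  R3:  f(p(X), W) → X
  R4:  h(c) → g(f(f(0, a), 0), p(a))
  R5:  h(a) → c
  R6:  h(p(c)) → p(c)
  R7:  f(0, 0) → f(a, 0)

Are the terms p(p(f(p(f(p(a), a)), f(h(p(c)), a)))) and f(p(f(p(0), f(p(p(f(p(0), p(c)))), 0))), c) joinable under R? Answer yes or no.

Reduce t₁ = p(p(f(p(f(p(a), a)), f(h(p(c)), a)))):
1. p(p(f(p(f(p(a), a)), f(h(p(c)), a))))  →  p(p(f(p(a), a)))   [R3 at 1.1]
2. p(p(f(p(a), a)))  →  p(p(a))   [R3 at 1.1]

Reduce t₂ = f(p(f(p(0), f(p(p(f(p(0), p(c)))), 0))), c):
1. f(p(f(p(0), f(p(p(f(p(0), p(c)))), 0))), c)  →  f(p(0), f(p(p(f(p(0), p(c)))), 0))   [R3 at ε]
2. f(p(0), f(p(p(f(p(0), p(c)))), 0))  →  0   [R3 at ε]

no — NF(t₁) = p(p(a)), NF(t₂) = 0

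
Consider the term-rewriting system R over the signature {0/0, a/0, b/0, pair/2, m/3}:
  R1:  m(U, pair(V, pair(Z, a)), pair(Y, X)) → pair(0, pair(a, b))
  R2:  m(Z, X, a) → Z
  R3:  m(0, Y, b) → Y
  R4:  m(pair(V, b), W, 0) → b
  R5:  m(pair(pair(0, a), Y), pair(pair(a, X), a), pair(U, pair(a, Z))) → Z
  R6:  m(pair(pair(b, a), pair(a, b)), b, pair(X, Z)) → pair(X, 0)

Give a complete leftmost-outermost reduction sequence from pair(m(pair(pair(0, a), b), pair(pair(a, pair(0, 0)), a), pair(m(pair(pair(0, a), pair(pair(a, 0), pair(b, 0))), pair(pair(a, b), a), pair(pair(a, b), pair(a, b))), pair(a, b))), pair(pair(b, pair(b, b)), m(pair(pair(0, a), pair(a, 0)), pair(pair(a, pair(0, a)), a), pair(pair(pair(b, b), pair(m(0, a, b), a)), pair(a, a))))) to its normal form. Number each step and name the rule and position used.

pair(b, pair(pair(b, pair(b, b)), a))

1. pair(m(pair(pair(0, a), b), pair(pair(a, pair(0, 0)), a), pair(m(pair(pair(0, a), pair(pair(a, 0), pair(b, 0))), pair(pair(a, b), a), pair(pair(a, b), pair(a, b))), pair(a, b))), pair(pair(b, pair(b, b)), m(pair(pair(0, a), pair(a, 0)), pair(pair(a, pair(0, a)), a), pair(pair(pair(b, b), pair(m(0, a, b), a)), pair(a, a)))))  →  pair(b, pair(pair(b, pair(b, b)), m(pair(pair(0, a), pair(a, 0)), pair(pair(a, pair(0, a)), a), pair(pair(pair(b, b), pair(m(0, a, b), a)), pair(a, a)))))   [R5 at 1]
2. pair(b, pair(pair(b, pair(b, b)), m(pair(pair(0, a), pair(a, 0)), pair(pair(a, pair(0, a)), a), pair(pair(pair(b, b), pair(m(0, a, b), a)), pair(a, a)))))  →  pair(b, pair(pair(b, pair(b, b)), a))   [R5 at 2.2]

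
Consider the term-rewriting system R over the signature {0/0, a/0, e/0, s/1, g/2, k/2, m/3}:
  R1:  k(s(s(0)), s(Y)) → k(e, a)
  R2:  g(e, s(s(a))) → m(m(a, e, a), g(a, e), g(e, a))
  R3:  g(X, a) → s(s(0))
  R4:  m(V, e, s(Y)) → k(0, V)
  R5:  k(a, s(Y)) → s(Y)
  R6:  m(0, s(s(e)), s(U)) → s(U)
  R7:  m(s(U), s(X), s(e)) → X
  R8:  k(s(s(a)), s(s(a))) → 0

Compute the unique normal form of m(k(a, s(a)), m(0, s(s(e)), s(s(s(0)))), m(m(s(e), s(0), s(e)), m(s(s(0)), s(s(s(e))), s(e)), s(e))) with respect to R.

1. m(k(a, s(a)), m(0, s(s(e)), s(s(s(0)))), m(m(s(e), s(0), s(e)), m(s(s(0)), s(s(s(e))), s(e)), s(e)))  →  m(s(a), m(0, s(s(e)), s(s(s(0)))), m(m(s(e), s(0), s(e)), m(s(s(0)), s(s(s(e))), s(e)), s(e)))   [R5 at 1]
2. m(s(a), m(0, s(s(e)), s(s(s(0)))), m(m(s(e), s(0), s(e)), m(s(s(0)), s(s(s(e))), s(e)), s(e)))  →  m(s(a), s(s(s(0))), m(m(s(e), s(0), s(e)), m(s(s(0)), s(s(s(e))), s(e)), s(e)))   [R6 at 2]
3. m(s(a), s(s(s(0))), m(m(s(e), s(0), s(e)), m(s(s(0)), s(s(s(e))), s(e)), s(e)))  →  m(s(a), s(s(s(0))), m(0, m(s(s(0)), s(s(s(e))), s(e)), s(e)))   [R7 at 3.1]
4. m(s(a), s(s(s(0))), m(0, m(s(s(0)), s(s(s(e))), s(e)), s(e)))  →  m(s(a), s(s(s(0))), m(0, s(s(e)), s(e)))   [R7 at 3.2]
5. m(s(a), s(s(s(0))), m(0, s(s(e)), s(e)))  →  m(s(a), s(s(s(0))), s(e))   [R6 at 3]
6. m(s(a), s(s(s(0))), s(e))  →  s(s(0))   [R7 at ε]

s(s(0))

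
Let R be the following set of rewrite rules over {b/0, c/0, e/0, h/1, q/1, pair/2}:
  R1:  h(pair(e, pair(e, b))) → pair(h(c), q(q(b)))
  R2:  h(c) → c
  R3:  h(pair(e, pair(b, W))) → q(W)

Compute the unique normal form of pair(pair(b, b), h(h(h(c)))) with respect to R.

1. pair(pair(b, b), h(h(h(c))))  →  pair(pair(b, b), h(h(c)))   [R2 at 2.1.1]
2. pair(pair(b, b), h(h(c)))  →  pair(pair(b, b), h(c))   [R2 at 2.1]
3. pair(pair(b, b), h(c))  →  pair(pair(b, b), c)   [R2 at 2]

pair(pair(b, b), c)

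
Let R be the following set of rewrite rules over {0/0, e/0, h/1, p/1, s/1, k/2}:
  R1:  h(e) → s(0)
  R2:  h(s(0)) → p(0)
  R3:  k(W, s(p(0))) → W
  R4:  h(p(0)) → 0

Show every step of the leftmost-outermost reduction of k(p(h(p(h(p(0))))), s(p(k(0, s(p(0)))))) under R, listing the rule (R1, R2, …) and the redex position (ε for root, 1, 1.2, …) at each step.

p(0)

1. k(p(h(p(h(p(0))))), s(p(k(0, s(p(0))))))  →  k(p(h(p(0))), s(p(k(0, s(p(0))))))   [R4 at 1.1.1.1]
2. k(p(h(p(0))), s(p(k(0, s(p(0))))))  →  k(p(0), s(p(k(0, s(p(0))))))   [R4 at 1.1]
3. k(p(0), s(p(k(0, s(p(0))))))  →  k(p(0), s(p(0)))   [R3 at 2.1.1]
4. k(p(0), s(p(0)))  →  p(0)   [R3 at ε]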